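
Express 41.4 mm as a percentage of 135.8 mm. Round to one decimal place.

30.5%

41.4 mm ÷ 135.8 mm ≈ 30.5%.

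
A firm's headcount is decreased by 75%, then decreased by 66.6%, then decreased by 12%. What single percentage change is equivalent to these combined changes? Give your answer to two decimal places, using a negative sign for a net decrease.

The combined multiplier is 0.25 × 0.334 × 0.88 = 0.07348.
That corresponds to a decrease of 92.65%.

-92.65%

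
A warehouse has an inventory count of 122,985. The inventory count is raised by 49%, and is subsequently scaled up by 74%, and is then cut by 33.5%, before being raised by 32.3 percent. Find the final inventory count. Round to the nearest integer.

Each change multiplies by a factor: 1.49 × 1.74 × 0.665 × 1.323 = 2.280956517.
122,985 × 2.280956517 = 280523.437243245 ≈ 280,523.

280,523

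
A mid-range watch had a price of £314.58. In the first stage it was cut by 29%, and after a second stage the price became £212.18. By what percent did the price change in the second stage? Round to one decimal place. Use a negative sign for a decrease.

After the first stage: £314.58 × 0.71 = £223.3518.
Second-stage multiplier: £212.18 ÷ £223.3518 ≈ 0.94998.
That is a change of -5.0%.

-5.0%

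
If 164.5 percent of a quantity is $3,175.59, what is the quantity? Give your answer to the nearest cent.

$1,930.45

$3,175.59 ÷ 1.645 ≈ $1,930.45.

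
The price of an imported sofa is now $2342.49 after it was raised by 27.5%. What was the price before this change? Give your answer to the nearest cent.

The overall multiplier applied was 1.275.
So the original price was $2342.49 ÷ 1.275 ≈ $1837.25.

$1837.25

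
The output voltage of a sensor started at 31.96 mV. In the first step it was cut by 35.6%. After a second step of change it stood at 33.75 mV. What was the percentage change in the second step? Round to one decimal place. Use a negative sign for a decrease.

64.0%

After the first step: 31.96 × 0.644 = 20.58224.
Second-step multiplier: 33.75 ÷ 20.58224 ≈ 1.63976.
That is a change of 64.0%.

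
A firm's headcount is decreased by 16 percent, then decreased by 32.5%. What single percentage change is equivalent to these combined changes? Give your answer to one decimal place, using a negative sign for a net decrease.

-43.3%

A 16% decrease multiplies by 0.84.
Then a 32.5% decrease: 0.84 × 0.675 = 0.567.
Overall factor 0.567, i.e. -43.3%.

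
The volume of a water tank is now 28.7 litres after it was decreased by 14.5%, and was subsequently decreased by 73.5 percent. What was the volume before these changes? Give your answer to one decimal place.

Undoing the 73.5% decrease: 28.7 ÷ 0.265 ≈ 108.301887.
Undoing the 14.5% decrease: 108.301887 ÷ 0.855 ≈ 126.7 litres.

126.7 litres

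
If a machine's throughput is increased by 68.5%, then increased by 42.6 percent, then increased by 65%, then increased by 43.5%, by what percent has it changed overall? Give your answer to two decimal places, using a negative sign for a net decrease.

A 68.5% increase multiplies by 1.685.
Then a 42.6% increase: 1.685 × 1.426 = 2.40281.
Then a 65% increase: 2.40281 × 1.65 = 3.9646365.
Then a 43.5% increase: 3.9646365 × 1.435 = 5.6892533775.
Overall factor 5.6892533775, i.e. 468.93%.

468.93%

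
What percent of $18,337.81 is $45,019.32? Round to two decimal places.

$45,019.32 ÷ $18,337.81 ≈ 245.50%.

245.50%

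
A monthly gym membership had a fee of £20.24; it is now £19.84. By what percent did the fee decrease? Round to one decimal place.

2.0%

Change: £19.84 − £20.24 = -£0.40.
Relative to the original: -£0.40 ÷ £20.24 ≈ -2.0%.
So the fee decreased by 2.0%.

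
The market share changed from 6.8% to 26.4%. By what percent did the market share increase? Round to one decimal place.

288.2%

The change is 26.4 − 6.8 = 19.6 percentage points.
Relative to the original 6.8%, that is 19.6 ÷ 6.8 ≈ 288.2%.
So the market share rose by 288.2%.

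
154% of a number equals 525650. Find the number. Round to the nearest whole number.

341331

525650 ÷ 1.54 ≈ 341331.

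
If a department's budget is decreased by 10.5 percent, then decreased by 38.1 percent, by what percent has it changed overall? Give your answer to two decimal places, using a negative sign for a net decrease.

-44.60%

The combined multiplier is 0.895 × 0.619 = 0.554005.
That corresponds to a decrease of 44.60%.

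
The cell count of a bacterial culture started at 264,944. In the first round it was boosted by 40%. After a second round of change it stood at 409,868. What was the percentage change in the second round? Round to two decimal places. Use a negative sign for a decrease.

After the first round: 264,944 × 1.4 = 370921.6.
Second-round multiplier: 409,868 ÷ 370921.6 ≈ 1.104999.
That is a change of 10.50%.

10.50%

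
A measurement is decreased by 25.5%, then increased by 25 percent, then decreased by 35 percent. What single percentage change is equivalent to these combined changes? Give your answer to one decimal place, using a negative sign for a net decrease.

A 25.5% decrease multiplies by 0.745.
Then a 25% increase: 0.745 × 1.25 = 0.93125.
Then a 35% decrease: 0.93125 × 0.65 = 0.6053125.
Overall factor 0.6053125, i.e. -39.5%.

-39.5%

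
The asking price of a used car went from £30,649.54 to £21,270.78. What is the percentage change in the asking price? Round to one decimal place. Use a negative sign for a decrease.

Change: £21,270.78 − £30,649.54 = -£9,378.76.
Relative to the original: -£9,378.76 ÷ £30,649.54 ≈ -30.6%.

-30.6%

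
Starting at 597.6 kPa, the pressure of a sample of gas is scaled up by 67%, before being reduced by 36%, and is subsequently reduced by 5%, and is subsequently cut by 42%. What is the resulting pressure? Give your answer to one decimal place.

67% increase: 597.6 × 1.67 = 997.992.
Apply the 36% decrease: 997.992 × 0.64 = 638.71488.
After the 5% decrease: 638.71488 × 0.95 = 606.779136.
42% decrease: 606.779136 × 0.58 = 351.93189888 ≈ 351.9.

351.9 kPa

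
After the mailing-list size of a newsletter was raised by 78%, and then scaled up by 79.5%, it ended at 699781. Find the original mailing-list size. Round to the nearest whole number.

219017

Undoing the 79.5% increase: 699781 ÷ 1.795 ≈ 389850.139276.
Undoing the 78% increase: 389850.139276 ÷ 1.78 ≈ 219017.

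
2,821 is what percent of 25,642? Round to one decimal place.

11.0%

2,821 ÷ 25,642 ≈ 11.0%.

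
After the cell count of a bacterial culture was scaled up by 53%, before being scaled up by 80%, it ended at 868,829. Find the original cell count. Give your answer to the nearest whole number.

Undoing the 80% increase: 868,829 ÷ 1.8 ≈ 482682.777778.
Undoing the 53% increase: 482682.777778 ÷ 1.53 ≈ 315,479.

315,479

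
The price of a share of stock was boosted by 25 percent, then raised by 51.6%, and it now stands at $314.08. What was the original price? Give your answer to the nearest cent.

$165.74

The overall multiplier applied was 1.25 × 1.516 = 1.895.
So the original price was $314.08 ÷ 1.895 ≈ $165.74.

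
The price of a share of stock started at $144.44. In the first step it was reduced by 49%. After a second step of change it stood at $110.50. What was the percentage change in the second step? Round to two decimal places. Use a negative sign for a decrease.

50.00%

After the first step: $144.44 × 0.51 = $73.6644.
Second-step multiplier: $110.50 ÷ $73.6644 ≈ 1.500046.
That is a change of 50.00%.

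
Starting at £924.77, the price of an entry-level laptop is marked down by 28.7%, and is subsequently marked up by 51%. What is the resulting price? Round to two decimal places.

Apply the 28.7% decrease: £924.77 × 0.713 = £659.36101.
Apply the 51% increase: £659.36101 × 1.51 = £995.6351251 ≈ £995.64.

£995.64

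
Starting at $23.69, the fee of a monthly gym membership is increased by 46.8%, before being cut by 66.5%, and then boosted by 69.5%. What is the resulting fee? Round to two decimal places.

Apply the 46.8% increase: $23.69 × 1.468 = $34.77692.
Apply the 66.5% decrease: $34.77692 × 0.335 = $11.6502682.
After the 69.5% increase: $11.6502682 × 1.695 = $19.747204599 ≈ $19.75.

$19.75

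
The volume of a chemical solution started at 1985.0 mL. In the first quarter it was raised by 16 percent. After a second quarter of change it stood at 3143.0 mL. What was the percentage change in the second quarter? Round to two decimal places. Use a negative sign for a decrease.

After the first quarter: 1985.0 × 1.16 = 2302.6.
Second-quarter multiplier: 3143.0 ÷ 2302.6 ≈ 1.364979.
That is a change of 36.50%.

36.50%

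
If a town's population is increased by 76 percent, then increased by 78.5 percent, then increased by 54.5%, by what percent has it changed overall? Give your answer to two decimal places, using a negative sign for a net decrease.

385.38%

The combined multiplier is 1.76 × 1.785 × 1.545 = 4.853772.
That corresponds to an increase of 385.38%.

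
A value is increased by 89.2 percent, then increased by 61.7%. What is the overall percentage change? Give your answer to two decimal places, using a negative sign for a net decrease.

205.94%

An 89.2% increase multiplies by 1.892.
Then a 61.7% increase: 1.892 × 1.617 = 3.059364.
Overall factor 3.059364, i.e. 205.94%.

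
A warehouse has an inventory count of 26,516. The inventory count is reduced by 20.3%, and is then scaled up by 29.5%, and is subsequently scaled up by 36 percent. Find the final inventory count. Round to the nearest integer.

37,220

Apply the 20.3% decrease: 26,516 × 0.797 = 21133.252.
29.5% increase: 21133.252 × 1.295 = 27367.56134.
36% increase: 27367.56134 × 1.36 = 37219.8834224 ≈ 37,220.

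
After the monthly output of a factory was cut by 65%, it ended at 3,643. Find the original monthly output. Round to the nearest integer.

The overall multiplier applied was 0.35.
So the original monthly output was 3,643 ÷ 0.35 ≈ 10,409.

10,409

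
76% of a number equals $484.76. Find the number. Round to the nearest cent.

$484.76 ÷ 0.76 ≈ $637.84.

$637.84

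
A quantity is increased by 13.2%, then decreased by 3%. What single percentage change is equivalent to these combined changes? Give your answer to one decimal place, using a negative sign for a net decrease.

9.8%

The combined multiplier is 1.132 × 0.97 = 1.09804.
That corresponds to an increase of 9.8%.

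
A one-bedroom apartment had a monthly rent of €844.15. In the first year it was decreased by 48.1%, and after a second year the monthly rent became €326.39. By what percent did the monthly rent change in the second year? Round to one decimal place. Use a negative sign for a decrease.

-25.5%

After the first year: €844.15 × 0.519 = €438.11385.
Second-year multiplier: €326.39 ÷ €438.11385 ≈ 0.74499.
That is a change of -25.5%.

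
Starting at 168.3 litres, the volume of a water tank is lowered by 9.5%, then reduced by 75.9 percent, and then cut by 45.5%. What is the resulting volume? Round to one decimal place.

20.0 litres

9.5% decrease: 168.3 × 0.905 = 152.3115.
75.9% decrease: 152.3115 × 0.241 = 36.7070715.
45.5% decrease: 36.7070715 × 0.545 = 20.0053539675 ≈ 20.0.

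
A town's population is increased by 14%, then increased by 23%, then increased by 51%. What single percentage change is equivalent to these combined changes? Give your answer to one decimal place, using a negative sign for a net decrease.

111.7%

The combined multiplier is 1.14 × 1.23 × 1.51 = 2.117322.
That corresponds to an increase of 111.7%.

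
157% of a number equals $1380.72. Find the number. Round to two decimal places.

$1380.72 ÷ 1.57 ≈ $879.44.

$879.44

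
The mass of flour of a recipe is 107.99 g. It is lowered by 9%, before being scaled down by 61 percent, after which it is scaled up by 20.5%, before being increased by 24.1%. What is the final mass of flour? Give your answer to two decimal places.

Each change multiplies by a factor: 0.91 × 0.39 × 1.205 × 1.241 = 0.5307192345.
107.99 × 0.5307192345 = 57.312370133655 ≈ 57.31.

57.31 g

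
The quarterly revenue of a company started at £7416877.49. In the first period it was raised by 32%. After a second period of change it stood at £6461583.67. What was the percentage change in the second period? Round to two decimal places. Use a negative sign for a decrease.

After the first period: £7416877.49 × 1.32 = £9790278.2868.
Second-period multiplier: £6461583.67 ÷ £9790278.2868 ≈ 0.66.
That is a change of -34.00%.

-34.00%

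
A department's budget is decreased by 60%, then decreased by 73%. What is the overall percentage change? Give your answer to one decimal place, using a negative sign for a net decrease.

-89.2%

The combined multiplier is 0.4 × 0.27 = 0.108.
That corresponds to a decrease of 89.2%.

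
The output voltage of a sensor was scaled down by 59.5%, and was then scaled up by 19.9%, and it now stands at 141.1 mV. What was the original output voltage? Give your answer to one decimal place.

The overall multiplier applied was 0.405 × 1.199 = 0.485595.
So the original output voltage was 141.1 ÷ 0.485595 ≈ 290.6 mV.

290.6 mV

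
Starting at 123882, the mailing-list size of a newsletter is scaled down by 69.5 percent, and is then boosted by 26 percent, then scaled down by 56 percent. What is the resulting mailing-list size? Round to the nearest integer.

20947

Apply the 69.5% decrease: 123882 × 0.305 = 37784.01.
26% increase: 37784.01 × 1.26 = 47607.8526.
After the 56% decrease: 47607.8526 × 0.44 = 20947.455144 ≈ 20947.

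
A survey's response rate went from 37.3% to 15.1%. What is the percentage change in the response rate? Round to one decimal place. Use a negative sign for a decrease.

-59.5%

The change is 15.1 − 37.3 = -22.2 percentage points.
Relative to the original 37.3%, that is -22.2 ÷ 37.3 ≈ -59.5%.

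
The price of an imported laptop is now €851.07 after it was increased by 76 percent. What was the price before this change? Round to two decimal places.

€483.56

The overall multiplier applied was 1.76.
So the original price was €851.07 ÷ 1.76 ≈ €483.56.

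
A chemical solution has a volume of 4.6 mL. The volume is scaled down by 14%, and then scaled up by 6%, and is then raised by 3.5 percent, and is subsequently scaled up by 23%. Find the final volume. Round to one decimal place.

Apply the 14% decrease: 4.6 × 0.86 = 3.956.
Apply the 6% increase: 3.956 × 1.06 = 4.19336.
After the 3.5% increase: 4.19336 × 1.035 = 4.3401276.
After the 23% increase: 4.3401276 × 1.23 = 5.338356948 ≈ 5.3.

5.3 mL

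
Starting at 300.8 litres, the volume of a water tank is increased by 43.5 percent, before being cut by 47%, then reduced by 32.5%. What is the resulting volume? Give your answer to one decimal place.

154.4 litres

Each change multiplies by a factor: 1.435 × 0.53 × 0.675 = 0.51337125.
300.8 × 0.51337125 = 154.422072 ≈ 154.4.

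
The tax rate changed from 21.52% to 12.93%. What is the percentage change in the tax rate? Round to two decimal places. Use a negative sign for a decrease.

The change is 12.93 − 21.52 = -8.59 percentage points.
Relative to the original 21.52%, that is -8.59 ÷ 21.52 ≈ -39.92%.

-39.92%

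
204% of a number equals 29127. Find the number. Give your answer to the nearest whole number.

29127 ÷ 2.04 ≈ 14278.

14278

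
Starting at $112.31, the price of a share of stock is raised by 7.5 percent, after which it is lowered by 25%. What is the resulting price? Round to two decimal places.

7.5% increase: $112.31 × 1.075 = $120.73325.
Apply the 25% decrease: $120.73325 × 0.75 = $90.5499375 ≈ $90.55.

$90.55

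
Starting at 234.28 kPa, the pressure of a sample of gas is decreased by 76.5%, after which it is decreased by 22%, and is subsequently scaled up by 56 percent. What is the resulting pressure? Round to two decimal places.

76.5% decrease: 234.28 × 0.235 = 55.0558.
After the 22% decrease: 55.0558 × 0.78 = 42.943524.
After the 56% increase: 42.943524 × 1.56 = 66.99189744 ≈ 66.99.

66.99 kPa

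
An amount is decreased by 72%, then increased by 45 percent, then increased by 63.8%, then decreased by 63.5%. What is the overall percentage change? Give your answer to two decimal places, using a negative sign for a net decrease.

The combined multiplier is 0.28 × 1.45 × 1.638 × 0.365 = 0.24273522.
That corresponds to a decrease of 75.73%.

-75.73%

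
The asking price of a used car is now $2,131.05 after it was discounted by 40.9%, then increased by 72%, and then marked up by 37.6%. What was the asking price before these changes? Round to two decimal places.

The overall multiplier applied was 0.591 × 1.72 × 1.376 = 1.39873152.
So the original asking price was $2,131.05 ÷ 1.39873152 ≈ $1,523.56.

$1,523.56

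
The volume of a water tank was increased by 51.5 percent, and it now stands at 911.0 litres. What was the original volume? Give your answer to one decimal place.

The overall multiplier applied was 1.515.
So the original volume was 911.0 ÷ 1.515 ≈ 601.3 litres.

601.3 litres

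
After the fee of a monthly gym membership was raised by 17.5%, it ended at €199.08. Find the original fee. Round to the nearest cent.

The overall multiplier applied was 1.175.
So the original fee was €199.08 ÷ 1.175 ≈ €169.43.

€169.43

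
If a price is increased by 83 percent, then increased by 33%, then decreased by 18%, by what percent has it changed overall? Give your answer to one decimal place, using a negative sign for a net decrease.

The combined multiplier is 1.83 × 1.33 × 0.82 = 1.995798.
That corresponds to an increase of 99.6%.

99.6%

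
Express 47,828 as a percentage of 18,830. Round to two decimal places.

254.00%

47,828 ÷ 18,830 ≈ 254.00%.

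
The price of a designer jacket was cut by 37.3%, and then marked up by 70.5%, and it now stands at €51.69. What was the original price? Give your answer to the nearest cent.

€48.35

The overall multiplier applied was 0.627 × 1.705 = 1.069035.
So the original price was €51.69 ÷ 1.069035 ≈ €48.35.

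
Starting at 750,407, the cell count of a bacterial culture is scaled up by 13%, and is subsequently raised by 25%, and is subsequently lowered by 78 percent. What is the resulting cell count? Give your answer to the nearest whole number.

233,189

Each change multiplies by a factor: 1.13 × 1.25 × 0.22 = 0.31075.
750,407 × 0.31075 = 233188.97525 ≈ 233,189.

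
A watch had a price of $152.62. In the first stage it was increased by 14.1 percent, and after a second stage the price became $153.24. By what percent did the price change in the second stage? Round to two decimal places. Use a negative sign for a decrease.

After the first stage: $152.62 × 1.141 = $174.13942.
Second-stage multiplier: $153.24 ÷ $174.13942 ≈ 0.879985.
That is a change of -12.00%.

-12.00%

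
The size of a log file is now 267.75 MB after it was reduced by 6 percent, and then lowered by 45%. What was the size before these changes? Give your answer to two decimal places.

Undoing the 45% decrease: 267.75 ÷ 0.55 ≈ 486.818182.
Undoing the 6% decrease: 486.818182 ÷ 0.94 ≈ 517.89 MB.

517.89 MB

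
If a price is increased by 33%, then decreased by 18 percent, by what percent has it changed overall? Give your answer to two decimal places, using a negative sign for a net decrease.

9.06%

The combined multiplier is 1.33 × 0.82 = 1.0906.
That corresponds to an increase of 9.06%.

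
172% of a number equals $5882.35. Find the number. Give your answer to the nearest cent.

$5882.35 ÷ 1.72 ≈ $3419.97.

$3419.97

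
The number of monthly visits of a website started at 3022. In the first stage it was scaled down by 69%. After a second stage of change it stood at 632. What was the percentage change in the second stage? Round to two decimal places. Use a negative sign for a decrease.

-32.54%

After the first stage: 3022 × 0.31 = 936.82.
Second-stage multiplier: 632 ÷ 936.82 ≈ 0.674623.
That is a change of -32.54%.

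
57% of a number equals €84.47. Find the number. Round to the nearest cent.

€148.19

€84.47 ÷ 0.57 ≈ €148.19.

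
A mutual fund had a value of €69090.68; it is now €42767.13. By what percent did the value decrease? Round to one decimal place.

38.1%

Change: €42767.13 − €69090.68 = -€26323.55.
Relative to the original: -€26323.55 ÷ €69090.68 ≈ -38.1%.
So the value decreased by 38.1%.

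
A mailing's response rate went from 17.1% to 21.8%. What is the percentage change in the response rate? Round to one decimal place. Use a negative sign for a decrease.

27.5%

The change is 21.8 − 17.1 = 4.7 percentage points.
Relative to the original 17.1%, that is 4.7 ÷ 17.1 ≈ 27.5%.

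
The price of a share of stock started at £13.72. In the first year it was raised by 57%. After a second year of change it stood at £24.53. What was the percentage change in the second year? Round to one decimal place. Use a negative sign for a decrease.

After the first year: £13.72 × 1.57 = £21.5404.
Second-year multiplier: £24.53 ÷ £21.5404 ≈ 1.13879.
That is a change of 13.9%.

13.9%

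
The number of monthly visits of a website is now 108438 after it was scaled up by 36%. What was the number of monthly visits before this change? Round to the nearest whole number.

79734

The overall multiplier applied was 1.36.
So the original number of monthly visits was 108438 ÷ 1.36 ≈ 79734.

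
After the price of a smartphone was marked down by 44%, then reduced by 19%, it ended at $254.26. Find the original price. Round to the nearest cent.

Undoing the 19% decrease: $254.26 ÷ 0.81 ≈ $313.901235.
Undoing the 44% decrease: $313.901235 ÷ 0.56 ≈ $560.54.

$560.54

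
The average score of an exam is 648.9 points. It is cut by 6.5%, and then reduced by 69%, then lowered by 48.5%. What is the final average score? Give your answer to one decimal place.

96.9 points

Apply the 6.5% decrease: 648.9 × 0.935 = 606.7215.
After the 69% decrease: 606.7215 × 0.31 = 188.083665.
48.5% decrease: 188.083665 × 0.515 = 96.863087475 ≈ 96.9.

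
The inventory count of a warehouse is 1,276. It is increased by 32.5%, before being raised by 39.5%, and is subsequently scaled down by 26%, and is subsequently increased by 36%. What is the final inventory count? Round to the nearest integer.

2,374

Apply the 32.5% increase: 1,276 × 1.325 = 1690.7.
Apply the 39.5% increase: 1690.7 × 1.395 = 2358.5265.
Apply the 26% decrease: 2358.5265 × 0.74 = 1745.30961.
Apply the 36% increase: 1745.30961 × 1.36 = 2373.6210696 ≈ 2,374.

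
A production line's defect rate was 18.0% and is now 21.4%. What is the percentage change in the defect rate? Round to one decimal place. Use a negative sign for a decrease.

18.9%

The change is 21.4 − 18.0 = 3.4 percentage points.
Relative to the original 18.0%, that is 3.4 ÷ 18.0 ≈ 18.9%.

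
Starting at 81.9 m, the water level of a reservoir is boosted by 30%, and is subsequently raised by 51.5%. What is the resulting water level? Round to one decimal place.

161.3 m

30% increase: 81.9 × 1.3 = 106.47.
51.5% increase: 106.47 × 1.515 = 161.30205 ≈ 161.3.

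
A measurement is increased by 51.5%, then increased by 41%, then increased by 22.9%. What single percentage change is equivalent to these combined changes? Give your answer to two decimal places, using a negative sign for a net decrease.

162.53%

The combined multiplier is 1.515 × 1.41 × 1.229 = 2.62532835.
That corresponds to an increase of 162.53%.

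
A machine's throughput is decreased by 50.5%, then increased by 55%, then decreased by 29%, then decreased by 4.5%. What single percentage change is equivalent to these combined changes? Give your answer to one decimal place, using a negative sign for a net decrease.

-48.0%

The combined multiplier is 0.495 × 1.55 × 0.71 × 0.955 = 0.5202338625.
That corresponds to a decrease of 48.0%.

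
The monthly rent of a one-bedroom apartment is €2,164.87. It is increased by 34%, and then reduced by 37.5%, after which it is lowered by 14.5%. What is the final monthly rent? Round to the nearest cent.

€1,550.18

Apply the 34% increase: €2,164.87 × 1.34 = €2900.9258.
After the 37.5% decrease: €2900.9258 × 0.625 = €1813.078625.
Apply the 14.5% decrease: €1813.078625 × 0.855 = €1550.182224375 ≈ €1,550.18.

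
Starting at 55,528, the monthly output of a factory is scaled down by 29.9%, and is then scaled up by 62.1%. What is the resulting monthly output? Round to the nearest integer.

63,098

Apply the 29.9% decrease: 55,528 × 0.701 = 38925.128.
62.1% increase: 38925.128 × 1.621 = 63097.632488 ≈ 63,098.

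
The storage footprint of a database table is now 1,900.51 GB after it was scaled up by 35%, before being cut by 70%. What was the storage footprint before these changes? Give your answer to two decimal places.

4,692.62 GB

The overall multiplier applied was 1.35 × 0.3 = 0.405.
So the original storage footprint was 1,900.51 ÷ 0.405 ≈ 4,692.62 GB.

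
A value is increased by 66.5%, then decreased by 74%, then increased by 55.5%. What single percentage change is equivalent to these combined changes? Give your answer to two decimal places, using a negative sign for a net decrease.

-32.68%

The combined multiplier is 1.665 × 0.26 × 1.555 = 0.6731595.
That corresponds to a decrease of 32.68%.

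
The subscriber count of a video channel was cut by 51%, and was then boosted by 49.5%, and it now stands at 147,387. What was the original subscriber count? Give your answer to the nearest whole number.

Undoing the 49.5% increase: 147,387 ÷ 1.495 ≈ 98586.622074.
Undoing the 51% decrease: 98586.622074 ÷ 0.49 ≈ 201,197.

201,197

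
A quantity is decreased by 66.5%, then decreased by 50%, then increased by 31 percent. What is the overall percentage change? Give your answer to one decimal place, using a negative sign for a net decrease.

-78.1%

The combined multiplier is 0.335 × 0.5 × 1.31 = 0.219425.
That corresponds to a decrease of 78.1%.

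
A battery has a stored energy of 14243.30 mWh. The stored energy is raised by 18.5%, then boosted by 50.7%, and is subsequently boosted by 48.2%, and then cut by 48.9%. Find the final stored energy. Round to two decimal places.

19262.44 mWh

Each change multiplies by a factor: 1.185 × 1.507 × 1.482 × 0.511 = 1.35238612509.
14243.30 × 1.35238612509 = 19262.441295494397 ≈ 19262.44.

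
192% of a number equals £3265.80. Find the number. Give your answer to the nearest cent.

£1700.94

£3265.80 ÷ 1.92 ≈ £1700.94.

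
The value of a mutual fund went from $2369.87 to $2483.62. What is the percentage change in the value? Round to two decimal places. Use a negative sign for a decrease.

Change: $2483.62 − $2369.87 = $113.75.
Relative to the original: $113.75 ÷ $2369.87 ≈ 4.80%.

4.80%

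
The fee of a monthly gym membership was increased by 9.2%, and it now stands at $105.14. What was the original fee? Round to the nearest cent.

The overall multiplier applied was 1.092.
So the original fee was $105.14 ÷ 1.092 ≈ $96.28.

$96.28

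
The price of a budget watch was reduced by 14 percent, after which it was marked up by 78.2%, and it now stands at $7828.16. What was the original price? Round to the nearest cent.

$5108.03

Undoing the 78.2% increase: $7828.16 ÷ 1.782 ≈ $4392.906846.
Undoing the 14% decrease: $4392.906846 ÷ 0.86 ≈ $5108.03.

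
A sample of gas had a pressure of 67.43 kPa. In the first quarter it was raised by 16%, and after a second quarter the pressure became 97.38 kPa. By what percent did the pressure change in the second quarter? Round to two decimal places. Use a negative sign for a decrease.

24.50%

After the first quarter: 67.43 × 1.16 = 78.2188.
Second-quarter multiplier: 97.38 ÷ 78.2188 ≈ 1.244969.
That is a change of 24.50%.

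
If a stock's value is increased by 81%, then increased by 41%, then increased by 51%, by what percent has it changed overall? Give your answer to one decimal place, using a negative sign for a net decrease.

285.4%

The combined multiplier is 1.81 × 1.41 × 1.51 = 3.853671.
That corresponds to an increase of 285.4%.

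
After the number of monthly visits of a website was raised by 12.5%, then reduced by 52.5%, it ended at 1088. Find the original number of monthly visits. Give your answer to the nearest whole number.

The overall multiplier applied was 1.125 × 0.475 = 0.534375.
So the original number of monthly visits was 1088 ÷ 0.534375 ≈ 2036.

2036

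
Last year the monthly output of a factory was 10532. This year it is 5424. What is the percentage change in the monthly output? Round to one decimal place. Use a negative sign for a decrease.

-48.5%

Change: 5424 − 10532 = -5108.
Relative to the original: -5108 ÷ 10532 ≈ -48.5%.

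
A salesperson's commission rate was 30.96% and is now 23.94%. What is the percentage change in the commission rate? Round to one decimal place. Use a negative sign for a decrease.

-22.7%

The change is 23.94 − 30.96 = -7.02 percentage points.
Relative to the original 30.96%, that is -7.02 ÷ 30.96 ≈ -22.7%.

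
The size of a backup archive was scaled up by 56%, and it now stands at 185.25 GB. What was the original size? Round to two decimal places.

The overall multiplier applied was 1.56.
So the original size was 185.25 ÷ 1.56 = 118.75 GB.

118.75 GB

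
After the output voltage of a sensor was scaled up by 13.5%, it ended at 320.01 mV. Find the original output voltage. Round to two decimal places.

281.95 mV

The overall multiplier applied was 1.135.
So the original output voltage was 320.01 ÷ 1.135 ≈ 281.95 mV.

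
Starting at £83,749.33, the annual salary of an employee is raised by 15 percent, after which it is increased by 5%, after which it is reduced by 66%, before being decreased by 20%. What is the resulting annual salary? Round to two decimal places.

Apply the 15% increase: £83,749.33 × 1.15 = £96311.7295.
After the 5% increase: £96311.7295 × 1.05 = £101127.315975.
Apply the 66% decrease: £101127.315975 × 0.34 = £34383.2874315.
Apply the 20% decrease: £34383.2874315 × 0.8 = £27506.6299452 ≈ £27,506.63.

£27,506.63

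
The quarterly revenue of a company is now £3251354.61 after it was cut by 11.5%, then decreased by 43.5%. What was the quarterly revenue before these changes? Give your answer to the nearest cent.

The overall multiplier applied was 0.885 × 0.565 = 0.500025.
So the original quarterly revenue was £3251354.61 ÷ 0.500025 ≈ £6502384.10.

£6502384.10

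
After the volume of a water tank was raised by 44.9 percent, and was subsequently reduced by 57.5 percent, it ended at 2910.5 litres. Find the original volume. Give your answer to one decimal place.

4726.2 litres

The overall multiplier applied was 1.449 × 0.425 = 0.615825.
So the original volume was 2910.5 ÷ 0.615825 ≈ 4726.2 litres.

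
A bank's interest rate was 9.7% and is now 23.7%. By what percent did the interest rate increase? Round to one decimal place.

The change is 23.7 − 9.7 = 14.0 percentage points.
Relative to the original 9.7%, that is 14.0 ÷ 9.7 ≈ 144.3%.
So the interest rate rose by 144.3%.

144.3%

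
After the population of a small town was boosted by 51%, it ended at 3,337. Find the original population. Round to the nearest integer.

The overall multiplier applied was 1.51.
So the original population was 3,337 ÷ 1.51 ≈ 2,210.

2,210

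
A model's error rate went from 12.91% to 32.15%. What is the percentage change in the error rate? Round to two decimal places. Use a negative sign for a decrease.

The change is 32.15 − 12.91 = 19.24 percentage points.
Relative to the original 12.91%, that is 19.24 ÷ 12.91 ≈ 149.03%.

149.03%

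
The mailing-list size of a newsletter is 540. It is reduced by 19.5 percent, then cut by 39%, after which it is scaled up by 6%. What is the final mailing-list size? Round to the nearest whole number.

281

Apply the 19.5% decrease: 540 × 0.805 = 434.7.
Apply the 39% decrease: 434.7 × 0.61 = 265.167.
After the 6% increase: 265.167 × 1.06 = 281.07702 ≈ 281.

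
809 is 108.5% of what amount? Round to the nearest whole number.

746

809 ÷ 1.085 ≈ 746.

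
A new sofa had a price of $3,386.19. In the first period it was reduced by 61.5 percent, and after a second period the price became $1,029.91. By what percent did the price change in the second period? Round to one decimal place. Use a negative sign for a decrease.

-21.0%

After the first period: $3,386.19 × 0.385 = $1303.68315.
Second-period multiplier: $1,029.91 ÷ $1303.68315 ≈ 0.79.
That is a change of -21.0%.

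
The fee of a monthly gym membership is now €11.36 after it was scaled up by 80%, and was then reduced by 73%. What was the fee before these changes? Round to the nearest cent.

€23.37

Undoing the 73% decrease: €11.36 ÷ 0.27 ≈ €42.074074.
Undoing the 80% increase: €42.074074 ÷ 1.8 ≈ €23.37.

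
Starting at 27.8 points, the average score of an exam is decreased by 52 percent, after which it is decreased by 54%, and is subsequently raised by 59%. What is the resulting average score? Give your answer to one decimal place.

After the 52% decrease: 27.8 × 0.48 = 13.344.
Apply the 54% decrease: 13.344 × 0.46 = 6.13824.
Apply the 59% increase: 6.13824 × 1.59 = 9.7598016 ≈ 9.8.

9.8 points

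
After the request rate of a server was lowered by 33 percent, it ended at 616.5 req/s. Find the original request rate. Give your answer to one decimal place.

920.1 req/s

The overall multiplier applied was 0.67.
So the original request rate was 616.5 ÷ 0.67 ≈ 920.1 req/s.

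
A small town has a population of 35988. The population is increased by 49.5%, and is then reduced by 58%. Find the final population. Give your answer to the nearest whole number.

49.5% increase: 35988 × 1.495 = 53802.06.
After the 58% decrease: 53802.06 × 0.42 = 22596.8652 ≈ 22597.

22597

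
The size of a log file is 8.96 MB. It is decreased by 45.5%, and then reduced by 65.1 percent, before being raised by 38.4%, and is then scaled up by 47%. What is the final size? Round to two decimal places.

45.5% decrease: 8.96 × 0.545 = 4.8832.
After the 65.1% decrease: 4.8832 × 0.349 = 1.7042368.
After the 38.4% increase: 1.7042368 × 1.384 = 2.3586637312.
47% increase: 2.3586637312 × 1.47 = 3.467235684864 ≈ 3.47.

3.47 MB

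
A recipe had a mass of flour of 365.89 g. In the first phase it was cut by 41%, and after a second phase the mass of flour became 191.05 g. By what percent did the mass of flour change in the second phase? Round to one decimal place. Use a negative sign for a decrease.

After the first phase: 365.89 × 0.59 = 215.8751.
Second-phase multiplier: 191.05 ÷ 215.8751 ≈ 0.885.
That is a change of -11.5%.

-11.5%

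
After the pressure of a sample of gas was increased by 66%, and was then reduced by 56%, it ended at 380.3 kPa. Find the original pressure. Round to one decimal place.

520.7 kPa

Undoing the 56% decrease: 380.3 ÷ 0.44 ≈ 864.318182.
Undoing the 66% increase: 864.318182 ÷ 1.66 ≈ 520.7 kPa.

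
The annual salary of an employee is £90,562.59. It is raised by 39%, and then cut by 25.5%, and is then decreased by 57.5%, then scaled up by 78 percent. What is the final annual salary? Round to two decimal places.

After the 39% increase: £90,562.59 × 1.39 = £125882.0001.
Apply the 25.5% decrease: £125882.0001 × 0.745 = £93782.0900745.
After the 57.5% decrease: £93782.0900745 × 0.425 = £39857.3882816625.
After the 78% increase: £39857.3882816625 × 1.78 = £70946.15114135925 ≈ £70,946.15.

£70,946.15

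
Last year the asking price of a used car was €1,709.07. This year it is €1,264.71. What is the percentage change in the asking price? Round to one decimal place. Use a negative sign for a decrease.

-26.0%

Change: €1,264.71 − €1,709.07 = -€444.36.
Relative to the original: -€444.36 ÷ €1,709.07 ≈ -26.0%.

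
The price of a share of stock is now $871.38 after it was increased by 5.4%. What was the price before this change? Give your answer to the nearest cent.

$826.74

The overall multiplier applied was 1.054.
So the original price was $871.38 ÷ 1.054 ≈ $826.74.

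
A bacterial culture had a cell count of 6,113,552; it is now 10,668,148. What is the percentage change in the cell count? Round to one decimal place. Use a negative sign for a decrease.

74.5%

Change: 10,668,148 − 6,113,552 = 4,554,596.
Relative to the original: 4,554,596 ÷ 6,113,552 ≈ 74.5%.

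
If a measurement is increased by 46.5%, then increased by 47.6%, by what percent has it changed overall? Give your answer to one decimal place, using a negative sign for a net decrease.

A 46.5% increase multiplies by 1.465.
Then a 47.6% increase: 1.465 × 1.476 = 2.16234.
Overall factor 2.16234, i.e. 116.2%.

116.2%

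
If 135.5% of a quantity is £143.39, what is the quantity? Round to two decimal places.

£143.39 ÷ 1.355 ≈ £105.82.

£105.82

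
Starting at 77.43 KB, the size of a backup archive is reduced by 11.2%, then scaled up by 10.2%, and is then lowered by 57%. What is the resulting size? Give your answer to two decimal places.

32.58 KB

Each change multiplies by a factor: 0.888 × 1.102 × 0.43 = 0.42078768.
77.43 × 0.42078768 = 32.5815900624 ≈ 32.58.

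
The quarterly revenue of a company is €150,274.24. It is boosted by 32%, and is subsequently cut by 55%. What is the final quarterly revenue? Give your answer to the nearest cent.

Each change multiplies by a factor: 1.32 × 0.45 = 0.594.
€150,274.24 × 0.594 = €89262.89856 ≈ €89,262.90.

€89,262.90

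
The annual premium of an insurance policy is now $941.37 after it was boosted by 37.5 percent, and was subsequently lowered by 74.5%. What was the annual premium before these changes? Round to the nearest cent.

The overall multiplier applied was 1.375 × 0.255 = 0.350625.
So the original annual premium was $941.37 ÷ 0.350625 ≈ $2,684.83.

$2,684.83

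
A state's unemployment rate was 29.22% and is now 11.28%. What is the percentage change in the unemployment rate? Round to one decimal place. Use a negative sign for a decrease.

-61.4%

The change is 11.28 − 29.22 = -17.94 percentage points.
Relative to the original 29.22%, that is -17.94 ÷ 29.22 ≈ -61.4%.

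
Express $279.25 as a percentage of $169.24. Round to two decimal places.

165.00%

$279.25 ÷ $169.24 ≈ 165.00%.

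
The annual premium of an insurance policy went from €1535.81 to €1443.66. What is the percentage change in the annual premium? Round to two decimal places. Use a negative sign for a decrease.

Change: €1443.66 − €1535.81 = -€92.15.
Relative to the original: -€92.15 ÷ €1535.81 ≈ -6.00%.

-6.00%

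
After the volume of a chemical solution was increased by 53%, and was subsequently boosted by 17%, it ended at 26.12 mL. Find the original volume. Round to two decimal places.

14.59 mL

The overall multiplier applied was 1.53 × 1.17 = 1.7901.
So the original volume was 26.12 ÷ 1.7901 ≈ 14.59 mL.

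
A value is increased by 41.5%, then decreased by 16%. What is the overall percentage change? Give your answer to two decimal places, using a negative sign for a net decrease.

A 41.5% increase multiplies by 1.415.
Then a 16% decrease: 1.415 × 0.84 = 1.1886.
Overall factor 1.1886, i.e. 18.86%.

18.86%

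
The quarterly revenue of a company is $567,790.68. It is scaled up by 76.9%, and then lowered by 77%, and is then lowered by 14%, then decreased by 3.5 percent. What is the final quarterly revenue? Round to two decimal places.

Each change multiplies by a factor: 1.769 × 0.23 × 0.86 × 0.965 = 0.337661413.
$567,790.68 × 0.337661413 = $191721.00329703084 ≈ $191,721.00.

$191,721.00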